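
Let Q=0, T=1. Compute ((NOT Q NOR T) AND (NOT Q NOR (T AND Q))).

Substituting: ((NOT 0 NOR 1) AND (NOT 0 NOR (1 AND 0)))
= 0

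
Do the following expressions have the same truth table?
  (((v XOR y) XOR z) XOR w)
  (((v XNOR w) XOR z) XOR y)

No. Counterexample: with z=0, y=0, v=0, w=0, Expression 1 = 0 but Expression 2 = 1.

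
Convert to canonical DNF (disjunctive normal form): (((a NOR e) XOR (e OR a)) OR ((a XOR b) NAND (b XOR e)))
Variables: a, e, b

(NOT a AND NOT e AND NOT b) OR (NOT a AND NOT e AND b) OR (NOT a AND e AND NOT b) OR (NOT a AND e AND b) OR (a AND NOT e AND NOT b) OR (a AND NOT e AND b) OR (a AND e AND NOT b) OR (a AND e AND b)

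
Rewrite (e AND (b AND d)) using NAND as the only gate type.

((e NAND ((b NAND d) NAND (b NAND d))) NAND (e NAND ((b NAND d) NAND (b NAND d))))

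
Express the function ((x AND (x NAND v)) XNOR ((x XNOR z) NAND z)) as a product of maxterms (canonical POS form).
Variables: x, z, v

ΠM(0, 1, 2, 3, 5, 6) = (x OR z OR v) AND (x OR z OR NOT v) AND (x OR NOT z OR v) AND (x OR NOT z OR NOT v) AND (NOT x OR z OR NOT v) AND (NOT x OR NOT z OR v)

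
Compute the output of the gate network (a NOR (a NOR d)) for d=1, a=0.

Substituting: (0 NOR (0 NOR 1))
= 1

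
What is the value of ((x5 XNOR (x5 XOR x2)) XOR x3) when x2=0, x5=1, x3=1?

Substituting: ((1 XNOR (1 XOR 0)) XOR 1)
= 0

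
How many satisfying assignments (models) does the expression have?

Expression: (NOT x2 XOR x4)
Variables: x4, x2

Satisfying assignments: (0,0), (1,1)
Count: 2 out of 4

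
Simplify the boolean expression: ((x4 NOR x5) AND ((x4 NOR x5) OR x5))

By absorption (E AND (E OR v) = E):
= (x4 NOR x5)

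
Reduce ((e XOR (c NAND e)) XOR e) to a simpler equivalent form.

By XOR self-cancellation ((E XOR v) XOR v = E):
= (c NAND e)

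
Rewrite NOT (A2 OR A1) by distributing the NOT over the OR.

NOT A2 AND NOT A1
De Morgan's: NOT(OR of terms) = AND of negations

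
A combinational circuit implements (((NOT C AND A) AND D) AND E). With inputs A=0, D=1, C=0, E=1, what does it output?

Substituting: (((NOT 0 AND 0) AND 1) AND 1)
= 0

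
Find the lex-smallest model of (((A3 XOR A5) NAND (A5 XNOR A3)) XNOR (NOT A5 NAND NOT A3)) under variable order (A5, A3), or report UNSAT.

A5=0, A3=1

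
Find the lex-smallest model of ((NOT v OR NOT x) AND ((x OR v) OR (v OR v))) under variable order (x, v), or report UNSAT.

x=0, v=1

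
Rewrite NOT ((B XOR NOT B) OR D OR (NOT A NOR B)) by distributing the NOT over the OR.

NOT (B XOR NOT B) AND NOT D AND NOT (NOT A NOR B)
De Morgan's: NOT(OR of terms) = AND of negations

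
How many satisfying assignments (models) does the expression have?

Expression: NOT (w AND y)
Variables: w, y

Satisfying assignments: (0,0), (0,1), (1,0)
Count: 3 out of 4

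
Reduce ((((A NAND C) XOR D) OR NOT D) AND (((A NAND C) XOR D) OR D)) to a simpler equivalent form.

By distribution ((E OR v) AND (E OR NOT v) = E):
= ((A NAND C) XOR D)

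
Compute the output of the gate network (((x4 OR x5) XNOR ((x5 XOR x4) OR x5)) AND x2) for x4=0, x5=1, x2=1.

Substituting: (((0 OR 1) XNOR ((1 XOR 0) OR 1)) AND 1)
= 1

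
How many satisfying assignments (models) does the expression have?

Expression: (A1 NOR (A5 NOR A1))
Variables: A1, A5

Satisfying assignments: (0,1)
Count: 1 out of 4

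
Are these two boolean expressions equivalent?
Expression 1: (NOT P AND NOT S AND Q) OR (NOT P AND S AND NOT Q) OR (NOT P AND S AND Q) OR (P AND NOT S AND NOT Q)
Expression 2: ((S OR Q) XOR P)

Yes, they are equivalent — the two output columns agree on all 8 assignments:
P | S | Q | Expression 1 | Expression 2
---------------------------------------
0 | 0 | 0 | 0 | 0
0 | 0 | 1 | 1 | 1
0 | 1 | 0 | 1 | 1
0 | 1 | 1 | 1 | 1
1 | 0 | 0 | 1 | 1
1 | 0 | 1 | 0 | 0
1 | 1 | 0 | 0 | 0
1 | 1 | 1 | 0 | 0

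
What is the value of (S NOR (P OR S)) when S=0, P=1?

Substituting: (0 NOR (1 OR 0))
= 0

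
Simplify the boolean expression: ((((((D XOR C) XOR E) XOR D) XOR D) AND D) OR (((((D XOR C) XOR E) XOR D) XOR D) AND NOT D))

By distribution ((E AND v) OR (E AND NOT v) = E) then XOR self-cancellation ((E XOR v) XOR v = E):
= ((D XOR C) XOR E)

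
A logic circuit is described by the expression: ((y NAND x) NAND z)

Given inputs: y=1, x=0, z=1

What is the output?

Substituting: ((1 NAND 0) NAND 1)
= 0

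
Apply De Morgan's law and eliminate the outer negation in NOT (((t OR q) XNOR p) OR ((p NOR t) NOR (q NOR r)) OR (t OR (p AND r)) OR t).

NOT ((t OR q) XNOR p) AND NOT ((p NOR t) NOR (q NOR r)) AND NOT (t OR (p AND r)) AND NOT t
De Morgan's: NOT(OR of terms) = AND of negations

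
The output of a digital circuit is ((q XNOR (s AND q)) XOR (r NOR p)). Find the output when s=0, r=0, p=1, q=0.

Substituting: ((0 XNOR (0 AND 0)) XOR (0 NOR 1))
= 1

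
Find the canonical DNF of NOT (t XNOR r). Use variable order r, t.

(NOT r AND t) OR (r AND NOT t)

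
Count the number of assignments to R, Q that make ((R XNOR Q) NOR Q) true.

Satisfying assignments: (1,0)
Count: 1 out of 4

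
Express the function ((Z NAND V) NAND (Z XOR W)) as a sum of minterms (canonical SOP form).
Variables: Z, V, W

Σm(0, 2, 5, 6, 7) = (NOT Z AND NOT V AND NOT W) OR (NOT Z AND V AND NOT W) OR (Z AND NOT V AND W) OR (Z AND V AND NOT W) OR (Z AND V AND W)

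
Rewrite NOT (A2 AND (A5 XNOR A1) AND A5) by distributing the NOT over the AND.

NOT A2 OR NOT (A5 XNOR A1) OR NOT A5
De Morgan's: NOT(AND of terms) = OR of negations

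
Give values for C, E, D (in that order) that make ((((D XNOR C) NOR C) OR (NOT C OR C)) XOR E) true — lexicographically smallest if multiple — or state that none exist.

C=0, E=0, D=0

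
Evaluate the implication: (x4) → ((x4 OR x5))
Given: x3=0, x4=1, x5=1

Antecedent (x4) = 1; consequent ((x4 OR x5)) = 1.
1 → 1 = 1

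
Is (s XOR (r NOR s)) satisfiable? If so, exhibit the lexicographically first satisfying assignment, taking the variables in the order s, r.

s=0, r=0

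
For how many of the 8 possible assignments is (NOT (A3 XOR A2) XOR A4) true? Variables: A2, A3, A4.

Satisfying assignments: (0,0,0), (0,1,1), (1,0,1), (1,1,0)
Count: 4 out of 8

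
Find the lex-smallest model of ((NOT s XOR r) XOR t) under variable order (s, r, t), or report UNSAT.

s=0, r=0, t=0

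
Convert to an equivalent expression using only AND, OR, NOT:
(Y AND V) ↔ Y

((Y AND V) AND Y) OR (NOT (Y AND V) AND NOT Y)
(Biconditional = both true or both false)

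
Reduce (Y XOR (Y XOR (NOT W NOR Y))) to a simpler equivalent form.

By XOR self-cancellation ((E XOR v) XOR v = E):
= (NOT W NOR Y)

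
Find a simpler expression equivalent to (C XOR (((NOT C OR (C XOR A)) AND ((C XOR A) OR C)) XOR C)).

By XOR self-cancellation ((E XOR v) XOR v = E) then distribution ((E OR v) AND (E OR NOT v) = E):
= (C XOR A)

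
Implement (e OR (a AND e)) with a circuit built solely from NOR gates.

((e NOR ((a NOR a) NOR (e NOR e))) NOR (e NOR ((a NOR a) NOR (e NOR e))))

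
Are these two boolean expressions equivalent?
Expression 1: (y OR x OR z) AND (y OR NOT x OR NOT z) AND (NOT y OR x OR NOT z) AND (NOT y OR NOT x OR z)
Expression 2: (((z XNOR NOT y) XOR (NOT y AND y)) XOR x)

Yes, they are equivalent — the two output columns agree on all 8 assignments:
y | x | z | Expression 1 | Expression 2
---------------------------------------
0 | 0 | 0 | 0 | 0
0 | 0 | 1 | 1 | 1
0 | 1 | 0 | 1 | 1
0 | 1 | 1 | 0 | 0
1 | 0 | 0 | 1 | 1
1 | 0 | 1 | 0 | 0
1 | 1 | 0 | 0 | 0
1 | 1 | 1 | 1 | 1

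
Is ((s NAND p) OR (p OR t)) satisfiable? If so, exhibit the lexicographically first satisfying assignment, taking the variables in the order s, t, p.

s=0, t=0, p=0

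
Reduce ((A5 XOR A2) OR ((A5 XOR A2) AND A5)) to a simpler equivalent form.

By absorption (E OR (E AND v) = E):
= (A5 XOR A2)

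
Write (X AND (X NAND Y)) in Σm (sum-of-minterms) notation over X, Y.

Σm(2) = (X AND NOT Y)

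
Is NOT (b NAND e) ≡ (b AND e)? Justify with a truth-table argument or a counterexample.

Yes, they are equivalent — the two output columns agree on all 4 assignments:
b | e | Expression 1 | Expression 2
-----------------------------------
0 | 0 | 0 | 0
0 | 1 | 0 | 0
1 | 0 | 0 | 0
1 | 1 | 1 | 1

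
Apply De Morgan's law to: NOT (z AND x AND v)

NOT z OR NOT x OR NOT v
De Morgan's: NOT(AND of terms) = OR of negations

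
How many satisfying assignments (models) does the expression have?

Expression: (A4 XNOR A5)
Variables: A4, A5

Satisfying assignments: (0,0), (1,1)
Count: 2 out of 4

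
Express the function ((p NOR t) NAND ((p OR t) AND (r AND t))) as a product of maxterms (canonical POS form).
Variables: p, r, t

ΠM() = TRUE (no maxterms)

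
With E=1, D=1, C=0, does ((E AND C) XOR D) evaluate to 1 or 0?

Substituting: ((1 AND 0) XOR 1)
= 1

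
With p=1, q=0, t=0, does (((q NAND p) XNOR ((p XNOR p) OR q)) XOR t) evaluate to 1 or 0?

Substituting: (((0 NAND 1) XNOR ((1 XNOR 1) OR 0)) XOR 0)
= 1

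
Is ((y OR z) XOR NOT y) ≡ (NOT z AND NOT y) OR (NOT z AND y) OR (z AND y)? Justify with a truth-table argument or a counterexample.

Yes, they are equivalent — the two output columns agree on all 4 assignments:
z | y | Expression 1 | Expression 2
-----------------------------------
0 | 0 | 1 | 1
0 | 1 | 1 | 1
1 | 0 | 0 | 0
1 | 1 | 1 | 1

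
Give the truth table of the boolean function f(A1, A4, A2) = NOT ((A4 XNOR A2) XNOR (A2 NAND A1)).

A1 | A4 | A2 | Output
---------------------
0 | 0 | 0 | 0
0 | 0 | 1 | 1
0 | 1 | 0 | 1
0 | 1 | 1 | 0
1 | 0 | 0 | 0
1 | 0 | 1 | 0
1 | 1 | 0 | 1
1 | 1 | 1 | 1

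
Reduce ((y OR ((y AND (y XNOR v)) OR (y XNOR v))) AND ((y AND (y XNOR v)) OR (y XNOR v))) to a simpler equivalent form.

By absorption (E AND (E OR v) = E) then absorption (E OR (E AND v) = E):
= (y XNOR v)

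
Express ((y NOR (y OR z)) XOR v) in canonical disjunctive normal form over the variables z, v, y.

(NOT z AND NOT v AND NOT y) OR (NOT z AND v AND y) OR (z AND v AND NOT y) OR (z AND v AND y)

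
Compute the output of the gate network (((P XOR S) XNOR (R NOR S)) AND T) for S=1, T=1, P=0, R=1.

Substituting: (((0 XOR 1) XNOR (1 NOR 1)) AND 1)
= 0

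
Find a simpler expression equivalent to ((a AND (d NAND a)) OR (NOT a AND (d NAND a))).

By distribution ((E AND v) OR (E AND NOT v) = E):
= (d NAND a)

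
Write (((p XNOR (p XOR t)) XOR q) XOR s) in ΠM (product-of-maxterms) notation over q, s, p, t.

ΠM(1, 3, 4, 6, 8, 10, 13, 15) = (q OR s OR p OR NOT t) AND (q OR s OR NOT p OR NOT t) AND (q OR NOT s OR p OR t) AND (q OR NOT s OR NOT p OR t) AND (NOT q OR s OR p OR t) AND (NOT q OR s OR NOT p OR t) AND (NOT q OR NOT s OR p OR NOT t) AND (NOT q OR NOT s OR NOT p OR NOT t)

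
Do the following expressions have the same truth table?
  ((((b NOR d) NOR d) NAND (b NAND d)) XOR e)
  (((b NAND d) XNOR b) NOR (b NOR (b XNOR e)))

No. Counterexample: with b=1, e=1, d=0, Expression 1 = 1 but Expression 2 = 0.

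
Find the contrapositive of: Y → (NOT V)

Contrapositive: V → NOT Y
Note: A statement and its contrapositive are logically equivalent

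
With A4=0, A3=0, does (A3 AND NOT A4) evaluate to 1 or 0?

Substituting: (0 AND NOT 0)
= 0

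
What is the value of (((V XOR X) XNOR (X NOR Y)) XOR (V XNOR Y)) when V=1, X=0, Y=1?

Substituting: (((1 XOR 0) XNOR (0 NOR 1)) XOR (1 XNOR 1))
= 1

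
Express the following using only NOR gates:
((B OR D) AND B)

((((B NOR D) NOR (B NOR D)) NOR ((B NOR D) NOR (B NOR D))) NOR (B NOR B))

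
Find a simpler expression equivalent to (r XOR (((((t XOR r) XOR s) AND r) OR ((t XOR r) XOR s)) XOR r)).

By XOR self-cancellation ((E XOR v) XOR v = E) then absorption (E OR (E AND v) = E):
= ((t XOR r) XOR s)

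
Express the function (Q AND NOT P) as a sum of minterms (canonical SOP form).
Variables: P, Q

Σm(1) = (NOT P AND Q)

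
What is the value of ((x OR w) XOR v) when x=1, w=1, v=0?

Substituting: ((1 OR 1) XOR 0)
= 1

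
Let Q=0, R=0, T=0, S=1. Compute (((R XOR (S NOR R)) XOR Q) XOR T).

Substituting: (((0 XOR (1 NOR 0)) XOR 0) XOR 0)
= 0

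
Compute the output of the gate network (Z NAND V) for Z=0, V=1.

Substituting: (0 NAND 1)
= 1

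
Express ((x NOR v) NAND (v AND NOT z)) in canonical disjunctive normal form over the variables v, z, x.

(NOT v AND NOT z AND NOT x) OR (NOT v AND NOT z AND x) OR (NOT v AND z AND NOT x) OR (NOT v AND z AND x) OR (v AND NOT z AND NOT x) OR (v AND NOT z AND x) OR (v AND z AND NOT x) OR (v AND z AND x)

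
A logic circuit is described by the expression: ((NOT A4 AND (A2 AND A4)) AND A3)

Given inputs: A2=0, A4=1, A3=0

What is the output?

Substituting: ((NOT 1 AND (0 AND 1)) AND 0)
= 0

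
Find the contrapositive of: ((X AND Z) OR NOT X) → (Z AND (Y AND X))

Contrapositive: NOT (Z AND (Y AND X)) → NOT ((X AND Z) OR NOT X)
Note: A statement and its contrapositive are logically equivalent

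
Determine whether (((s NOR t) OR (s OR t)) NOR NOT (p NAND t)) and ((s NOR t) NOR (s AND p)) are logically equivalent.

No. Counterexample: with t=0, p=0, s=1, Expression 1 = 0 but Expression 2 = 1.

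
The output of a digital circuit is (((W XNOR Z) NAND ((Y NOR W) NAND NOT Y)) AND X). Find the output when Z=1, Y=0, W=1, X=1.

Substituting: (((1 XNOR 1) NAND ((0 NOR 1) NAND NOT 0)) AND 1)
= 0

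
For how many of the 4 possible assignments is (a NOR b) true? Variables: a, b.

Satisfying assignments: (0,0)
Count: 1 out of 4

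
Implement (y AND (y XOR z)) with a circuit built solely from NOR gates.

((y NOR y) NOR (((((y NOR z) NOR (y NOR z)) NOR ((y NOR z) NOR (y NOR z))) NOR ((((y NOR y) NOR (z NOR z)) NOR ((y NOR y) NOR (z NOR z))) NOR (((y NOR y) NOR (z NOR z)) NOR ((y NOR y) NOR (z NOR z))))) NOR ((((y NOR z) NOR (y NOR z)) NOR ((y NOR z) NOR (y NOR z))) NOR ((((y NOR y) NOR (z NOR z)) NOR ((y NOR y) NOR (z NOR z))) NOR (((y NOR y) NOR (z NOR z)) NOR ((y NOR y) NOR (z NOR z)))))))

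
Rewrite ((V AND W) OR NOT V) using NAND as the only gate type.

((((V NAND W) NAND (V NAND W)) NAND ((V NAND W) NAND (V NAND W))) NAND ((V NAND V) NAND (V NAND V)))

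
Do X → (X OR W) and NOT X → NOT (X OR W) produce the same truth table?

No, Inverse is not equivalent to original (counterexample: W=1, X=0)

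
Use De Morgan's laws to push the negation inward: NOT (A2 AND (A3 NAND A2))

NOT A2 OR NOT (A3 NAND A2)
De Morgan's: NOT(AND of terms) = OR of negations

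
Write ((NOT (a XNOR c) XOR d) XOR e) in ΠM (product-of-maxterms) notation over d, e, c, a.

ΠM(0, 3, 5, 6, 9, 10, 12, 15) = (d OR e OR c OR a) AND (d OR e OR NOT c OR NOT a) AND (d OR NOT e OR c OR NOT a) AND (d OR NOT e OR NOT c OR a) AND (NOT d OR e OR c OR NOT a) AND (NOT d OR e OR NOT c OR a) AND (NOT d OR NOT e OR c OR a) AND (NOT d OR NOT e OR NOT c OR NOT a)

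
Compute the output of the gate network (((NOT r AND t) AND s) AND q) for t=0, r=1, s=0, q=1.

Substituting: (((NOT 1 AND 0) AND 0) AND 1)
= 0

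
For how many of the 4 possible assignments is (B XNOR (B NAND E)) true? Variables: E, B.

Satisfying assignments: (0,1)
Count: 1 out of 4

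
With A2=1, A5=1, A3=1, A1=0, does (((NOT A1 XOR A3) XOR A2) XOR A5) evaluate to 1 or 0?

Substituting: (((NOT 0 XOR 1) XOR 1) XOR 1)
= 0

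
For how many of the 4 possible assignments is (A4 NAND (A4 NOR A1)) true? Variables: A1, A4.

Satisfying assignments: (0,0), (0,1), (1,0), (1,1)
Count: 4 out of 4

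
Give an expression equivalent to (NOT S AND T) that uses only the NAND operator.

(((S NAND S) NAND T) NAND ((S NAND S) NAND T))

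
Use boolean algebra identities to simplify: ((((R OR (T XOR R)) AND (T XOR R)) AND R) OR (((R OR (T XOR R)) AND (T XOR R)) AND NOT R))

By distribution ((E AND v) OR (E AND NOT v) = E) then absorption (E AND (E OR v) = E):
= (T XOR R)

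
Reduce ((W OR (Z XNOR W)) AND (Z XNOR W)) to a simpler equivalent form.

By absorption (E AND (E OR v) = E):
= (Z XNOR W)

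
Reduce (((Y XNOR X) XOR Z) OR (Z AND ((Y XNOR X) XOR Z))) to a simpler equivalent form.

By absorption (E OR (E AND v) = E):
= ((Y XNOR X) XOR Z)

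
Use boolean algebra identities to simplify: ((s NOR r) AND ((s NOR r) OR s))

By absorption (E AND (E OR v) = E):
= (s NOR r)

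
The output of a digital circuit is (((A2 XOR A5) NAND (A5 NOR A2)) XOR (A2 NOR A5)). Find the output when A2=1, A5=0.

Substituting: (((1 XOR 0) NAND (0 NOR 1)) XOR (1 NOR 0))
= 1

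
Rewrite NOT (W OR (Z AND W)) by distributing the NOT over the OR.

NOT W AND NOT (Z AND W)
De Morgan's: NOT(OR of terms) = AND of negations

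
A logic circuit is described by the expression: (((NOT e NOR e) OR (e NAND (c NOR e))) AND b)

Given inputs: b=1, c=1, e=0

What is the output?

Substituting: (((NOT 0 NOR 0) OR (0 NAND (1 NOR 0))) AND 1)
= 1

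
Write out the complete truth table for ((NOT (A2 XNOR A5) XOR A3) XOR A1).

A5 | A3 | A1 | A2 | Output
--------------------------
0 | 0 | 0 | 0 | 0
0 | 0 | 0 | 1 | 1
0 | 0 | 1 | 0 | 1
0 | 0 | 1 | 1 | 0
0 | 1 | 0 | 0 | 1
0 | 1 | 0 | 1 | 0
0 | 1 | 1 | 0 | 0
0 | 1 | 1 | 1 | 1
1 | 0 | 0 | 0 | 1
1 | 0 | 0 | 1 | 0
1 | 0 | 1 | 0 | 0
1 | 0 | 1 | 1 | 1
1 | 1 | 0 | 0 | 0
1 | 1 | 0 | 1 | 1
1 | 1 | 1 | 0 | 1
1 | 1 | 1 | 1 | 0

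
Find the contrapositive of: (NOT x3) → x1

Contrapositive: NOT x1 → x3
Note: A statement and its contrapositive are logically equivalent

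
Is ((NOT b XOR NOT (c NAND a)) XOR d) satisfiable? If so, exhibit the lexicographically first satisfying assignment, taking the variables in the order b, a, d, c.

b=0, a=0, d=0, c=0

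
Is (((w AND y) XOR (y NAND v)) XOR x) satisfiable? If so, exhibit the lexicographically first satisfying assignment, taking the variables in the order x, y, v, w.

x=0, y=0, v=0, w=0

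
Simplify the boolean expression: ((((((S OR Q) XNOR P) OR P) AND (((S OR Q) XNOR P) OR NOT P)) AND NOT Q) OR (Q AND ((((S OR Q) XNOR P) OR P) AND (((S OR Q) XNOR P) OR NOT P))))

By distribution ((E AND v) OR (E AND NOT v) = E) then distribution ((E OR v) AND (E OR NOT v) = E):
= ((S OR Q) XNOR P)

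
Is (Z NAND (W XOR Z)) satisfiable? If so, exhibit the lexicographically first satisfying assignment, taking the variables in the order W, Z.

W=0, Z=0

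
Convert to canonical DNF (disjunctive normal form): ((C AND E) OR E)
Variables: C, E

(NOT C AND E) OR (C AND E)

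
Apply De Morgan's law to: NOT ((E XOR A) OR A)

NOT (E XOR A) AND NOT A
De Morgan's: NOT(OR of terms) = AND of negations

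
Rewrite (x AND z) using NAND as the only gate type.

((x NAND z) NAND (x NAND z))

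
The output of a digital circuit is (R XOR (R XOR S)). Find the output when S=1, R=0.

Substituting: (0 XOR (0 XOR 1))
= 1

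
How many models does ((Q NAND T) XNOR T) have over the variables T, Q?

Satisfying assignments: (1,0)
Count: 1 out of 4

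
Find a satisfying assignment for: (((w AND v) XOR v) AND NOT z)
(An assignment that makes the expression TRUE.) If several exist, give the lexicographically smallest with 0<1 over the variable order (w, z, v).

w=0, z=0, v=1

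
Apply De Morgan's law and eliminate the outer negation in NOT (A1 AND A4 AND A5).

NOT A1 OR NOT A4 OR NOT A5
De Morgan's: NOT(AND of terms) = OR of negations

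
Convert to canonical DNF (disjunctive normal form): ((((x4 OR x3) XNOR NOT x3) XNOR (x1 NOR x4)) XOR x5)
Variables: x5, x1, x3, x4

(NOT x5 AND NOT x1 AND x3 AND x4) OR (NOT x5 AND x1 AND NOT x3 AND NOT x4) OR (NOT x5 AND x1 AND x3 AND NOT x4) OR (NOT x5 AND x1 AND x3 AND x4) OR (x5 AND NOT x1 AND NOT x3 AND NOT x4) OR (x5 AND NOT x1 AND NOT x3 AND x4) OR (x5 AND NOT x1 AND x3 AND NOT x4) OR (x5 AND x1 AND NOT x3 AND x4)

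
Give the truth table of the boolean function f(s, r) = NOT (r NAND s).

s | r | Output
--------------
0 | 0 | 0
0 | 1 | 0
1 | 0 | 0
1 | 1 | 1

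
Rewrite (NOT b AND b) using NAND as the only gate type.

(((b NAND b) NAND b) NAND ((b NAND b) NAND b))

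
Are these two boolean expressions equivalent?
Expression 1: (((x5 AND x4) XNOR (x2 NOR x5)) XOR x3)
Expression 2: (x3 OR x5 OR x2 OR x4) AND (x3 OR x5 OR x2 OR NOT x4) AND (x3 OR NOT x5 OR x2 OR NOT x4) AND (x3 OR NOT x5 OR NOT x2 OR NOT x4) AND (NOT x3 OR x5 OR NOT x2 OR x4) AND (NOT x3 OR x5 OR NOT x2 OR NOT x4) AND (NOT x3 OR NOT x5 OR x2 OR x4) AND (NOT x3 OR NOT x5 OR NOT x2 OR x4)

Yes, they are equivalent — the two output columns agree on all 16 assignments:
x3 | x5 | x2 | x4 | Expression 1 | Expression 2
-----------------------------------------------
0 | 0 | 0 | 0 | 0 | 0
0 | 0 | 0 | 1 | 0 | 0
0 | 0 | 1 | 0 | 1 | 1
0 | 0 | 1 | 1 | 1 | 1
0 | 1 | 0 | 0 | 1 | 1
0 | 1 | 0 | 1 | 0 | 0
0 | 1 | 1 | 0 | 1 | 1
0 | 1 | 1 | 1 | 0 | 0
1 | 0 | 0 | 0 | 1 | 1
1 | 0 | 0 | 1 | 1 | 1
1 | 0 | 1 | 0 | 0 | 0
1 | 0 | 1 | 1 | 0 | 0
1 | 1 | 0 | 0 | 0 | 0
1 | 1 | 0 | 1 | 1 | 1
1 | 1 | 1 | 0 | 0 | 0
1 | 1 | 1 | 1 | 1 | 1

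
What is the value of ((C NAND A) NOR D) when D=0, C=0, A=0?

Substituting: ((0 NAND 0) NOR 0)
= 0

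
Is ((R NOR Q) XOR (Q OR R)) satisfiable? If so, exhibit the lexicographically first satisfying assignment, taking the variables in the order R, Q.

R=0, Q=0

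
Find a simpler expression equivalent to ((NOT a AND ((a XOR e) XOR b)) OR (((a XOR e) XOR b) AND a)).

By distribution ((E AND v) OR (E AND NOT v) = E):
= ((a XOR e) XOR b)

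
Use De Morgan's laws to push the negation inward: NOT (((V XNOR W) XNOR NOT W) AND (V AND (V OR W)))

NOT ((V XNOR W) XNOR NOT W) OR NOT (V AND (V OR W))
De Morgan's: NOT(AND of terms) = OR of negations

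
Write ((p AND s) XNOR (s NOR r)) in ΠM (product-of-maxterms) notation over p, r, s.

ΠM(0, 4, 5, 7) = (p OR r OR s) AND (NOT p OR r OR s) AND (NOT p OR r OR NOT s) AND (NOT p OR NOT r OR NOT s)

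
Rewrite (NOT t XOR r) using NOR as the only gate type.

(((((t NOR t) NOR r) NOR ((t NOR t) NOR r)) NOR (((t NOR t) NOR r) NOR ((t NOR t) NOR r))) NOR (((((t NOR t) NOR (t NOR t)) NOR (r NOR r)) NOR (((t NOR t) NOR (t NOR t)) NOR (r NOR r))) NOR ((((t NOR t) NOR (t NOR t)) NOR (r NOR r)) NOR (((t NOR t) NOR (t NOR t)) NOR (r NOR r)))))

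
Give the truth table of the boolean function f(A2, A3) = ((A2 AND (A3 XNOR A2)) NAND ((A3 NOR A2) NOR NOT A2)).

A2 | A3 | Output
----------------
0 | 0 | 1
0 | 1 | 1
1 | 0 | 1
1 | 1 | 0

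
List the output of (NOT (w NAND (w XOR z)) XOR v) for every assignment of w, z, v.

w | z | v | Output
------------------
0 | 0 | 0 | 0
0 | 0 | 1 | 1
0 | 1 | 0 | 0
0 | 1 | 1 | 1
1 | 0 | 0 | 1
1 | 0 | 1 | 0
1 | 1 | 0 | 0
1 | 1 | 1 | 1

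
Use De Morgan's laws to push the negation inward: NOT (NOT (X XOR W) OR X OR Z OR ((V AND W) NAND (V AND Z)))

(X XOR W) AND NOT X AND NOT Z AND NOT ((V AND W) NAND (V AND Z))
De Morgan's: NOT(OR of terms) = AND of negations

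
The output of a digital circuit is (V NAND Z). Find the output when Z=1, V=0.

Substituting: (0 NAND 1)
= 1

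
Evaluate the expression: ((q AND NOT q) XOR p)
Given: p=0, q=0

Substituting: ((0 AND NOT 0) XOR 0)
= 0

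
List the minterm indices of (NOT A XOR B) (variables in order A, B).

Σm(0, 3) = (NOT A AND NOT B) OR (A AND B)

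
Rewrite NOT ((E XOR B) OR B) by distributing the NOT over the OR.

NOT (E XOR B) AND NOT B
De Morgan's: NOT(OR of terms) = AND of negations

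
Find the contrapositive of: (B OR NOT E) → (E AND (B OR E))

Contrapositive: NOT (E AND (B OR E)) → NOT (B OR NOT E)
Note: A statement and its contrapositive are logically equivalent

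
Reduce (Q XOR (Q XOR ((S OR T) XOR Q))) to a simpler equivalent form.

By XOR self-cancellation ((E XOR v) XOR v = E):
= ((S OR T) XOR Q)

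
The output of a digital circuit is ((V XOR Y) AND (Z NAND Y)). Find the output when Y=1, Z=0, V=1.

Substituting: ((1 XOR 1) AND (0 NAND 1))
= 0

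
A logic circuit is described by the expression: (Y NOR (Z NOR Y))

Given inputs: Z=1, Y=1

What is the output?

Substituting: (1 NOR (1 NOR 1))
= 0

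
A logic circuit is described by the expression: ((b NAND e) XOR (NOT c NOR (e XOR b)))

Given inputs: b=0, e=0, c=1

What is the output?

Substituting: ((0 NAND 0) XOR (NOT 1 NOR (0 XOR 0)))
= 0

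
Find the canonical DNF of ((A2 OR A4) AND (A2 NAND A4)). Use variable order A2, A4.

(NOT A2 AND A4) OR (A2 AND NOT A4)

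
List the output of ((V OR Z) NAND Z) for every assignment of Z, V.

Z | V | Output
--------------
0 | 0 | 1
0 | 1 | 1
1 | 0 | 0
1 | 1 | 0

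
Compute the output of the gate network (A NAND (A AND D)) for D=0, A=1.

Substituting: (1 NAND (1 AND 0))
= 1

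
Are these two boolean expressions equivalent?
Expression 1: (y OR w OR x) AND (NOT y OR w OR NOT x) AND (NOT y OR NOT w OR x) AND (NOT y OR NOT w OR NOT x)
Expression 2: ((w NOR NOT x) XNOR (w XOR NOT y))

Yes, they are equivalent — the two output columns agree on all 8 assignments:
y | w | x | Expression 1 | Expression 2
---------------------------------------
0 | 0 | 0 | 0 | 0
0 | 0 | 1 | 1 | 1
0 | 1 | 0 | 1 | 1
0 | 1 | 1 | 1 | 1
1 | 0 | 0 | 1 | 1
1 | 0 | 1 | 0 | 0
1 | 1 | 0 | 0 | 0
1 | 1 | 1 | 0 | 0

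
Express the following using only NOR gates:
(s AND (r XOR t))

((s NOR s) NOR (((((r NOR t) NOR (r NOR t)) NOR ((r NOR t) NOR (r NOR t))) NOR ((((r NOR r) NOR (t NOR t)) NOR ((r NOR r) NOR (t NOR t))) NOR (((r NOR r) NOR (t NOR t)) NOR ((r NOR r) NOR (t NOR t))))) NOR ((((r NOR t) NOR (r NOR t)) NOR ((r NOR t) NOR (r NOR t))) NOR ((((r NOR r) NOR (t NOR t)) NOR ((r NOR r) NOR (t NOR t))) NOR (((r NOR r) NOR (t NOR t)) NOR ((r NOR r) NOR (t NOR t)))))))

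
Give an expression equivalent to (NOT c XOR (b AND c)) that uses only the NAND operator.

(((c NAND c) NAND ((c NAND c) NAND ((b NAND c) NAND (b NAND c)))) NAND (((b NAND c) NAND (b NAND c)) NAND ((c NAND c) NAND ((b NAND c) NAND (b NAND c)))))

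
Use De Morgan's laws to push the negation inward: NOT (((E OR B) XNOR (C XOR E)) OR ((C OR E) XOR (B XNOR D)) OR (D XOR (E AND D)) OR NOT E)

NOT ((E OR B) XNOR (C XOR E)) AND NOT ((C OR E) XOR (B XNOR D)) AND NOT (D XOR (E AND D)) AND E
De Morgan's: NOT(OR of terms) = AND of negations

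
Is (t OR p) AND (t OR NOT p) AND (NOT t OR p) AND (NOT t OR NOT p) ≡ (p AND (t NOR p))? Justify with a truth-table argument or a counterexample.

Yes, they are equivalent — the two output columns agree on all 4 assignments:
t | p | Expression 1 | Expression 2
-----------------------------------
0 | 0 | 0 | 0
0 | 1 | 0 | 0
1 | 0 | 0 | 0
1 | 1 | 0 | 0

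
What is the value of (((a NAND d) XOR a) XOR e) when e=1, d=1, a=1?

Substituting: (((1 NAND 1) XOR 1) XOR 1)
= 0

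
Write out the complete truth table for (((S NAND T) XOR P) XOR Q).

Q | T | S | P | Output
----------------------
0 | 0 | 0 | 0 | 1
0 | 0 | 0 | 1 | 0
0 | 0 | 1 | 0 | 1
0 | 0 | 1 | 1 | 0
0 | 1 | 0 | 0 | 1
0 | 1 | 0 | 1 | 0
0 | 1 | 1 | 0 | 0
0 | 1 | 1 | 1 | 1
1 | 0 | 0 | 0 | 0
1 | 0 | 0 | 1 | 1
1 | 0 | 1 | 0 | 0
1 | 0 | 1 | 1 | 1
1 | 1 | 0 | 0 | 0
1 | 1 | 0 | 1 | 1
1 | 1 | 1 | 0 | 1
1 | 1 | 1 | 1 | 0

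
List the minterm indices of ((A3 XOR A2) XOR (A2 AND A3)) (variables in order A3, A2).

Σm(1, 2, 3) = (NOT A3 AND A2) OR (A3 AND NOT A2) OR (A3 AND A2)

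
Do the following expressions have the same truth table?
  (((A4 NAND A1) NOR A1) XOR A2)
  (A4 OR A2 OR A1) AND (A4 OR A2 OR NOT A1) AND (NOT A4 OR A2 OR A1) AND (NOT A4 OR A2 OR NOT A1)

Yes, they are equivalent — the two output columns agree on all 8 assignments:
A4 | A2 | A1 | Expression 1 | Expression 2
------------------------------------------
0 | 0 | 0 | 0 | 0
0 | 0 | 1 | 0 | 0
0 | 1 | 0 | 1 | 1
0 | 1 | 1 | 1 | 1
1 | 0 | 0 | 0 | 0
1 | 0 | 1 | 0 | 0
1 | 1 | 0 | 1 | 1
1 | 1 | 1 | 1 | 1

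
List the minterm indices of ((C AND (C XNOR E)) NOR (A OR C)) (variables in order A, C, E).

Σm(0, 1) = (NOT A AND NOT C AND NOT E) OR (NOT A AND NOT C AND E)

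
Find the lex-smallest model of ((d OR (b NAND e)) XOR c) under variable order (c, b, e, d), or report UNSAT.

c=0, b=0, e=0, d=0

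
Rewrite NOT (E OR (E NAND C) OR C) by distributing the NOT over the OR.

NOT E AND NOT (E NAND C) AND NOT C
De Morgan's: NOT(OR of terms) = AND of negations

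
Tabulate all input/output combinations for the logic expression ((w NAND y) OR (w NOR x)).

y | x | w | Output
------------------
0 | 0 | 0 | 1
0 | 0 | 1 | 1
0 | 1 | 0 | 1
0 | 1 | 1 | 1
1 | 0 | 0 | 1
1 | 0 | 1 | 0
1 | 1 | 0 | 1
1 | 1 | 1 | 0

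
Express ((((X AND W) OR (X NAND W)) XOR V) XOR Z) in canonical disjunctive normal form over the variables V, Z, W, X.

(NOT V AND NOT Z AND NOT W AND NOT X) OR (NOT V AND NOT Z AND NOT W AND X) OR (NOT V AND NOT Z AND W AND NOT X) OR (NOT V AND NOT Z AND W AND X) OR (V AND Z AND NOT W AND NOT X) OR (V AND Z AND NOT W AND X) OR (V AND Z AND W AND NOT X) OR (V AND Z AND W AND X)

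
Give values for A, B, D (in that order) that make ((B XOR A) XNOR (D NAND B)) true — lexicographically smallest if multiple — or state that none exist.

A=0, B=1, D=0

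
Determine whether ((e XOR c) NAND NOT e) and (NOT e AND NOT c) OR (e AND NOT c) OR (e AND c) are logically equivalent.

Yes, they are equivalent — the two output columns agree on all 4 assignments:
e | c | Expression 1 | Expression 2
-----------------------------------
0 | 0 | 1 | 1
0 | 1 | 0 | 0
1 | 0 | 1 | 1
1 | 1 | 1 | 1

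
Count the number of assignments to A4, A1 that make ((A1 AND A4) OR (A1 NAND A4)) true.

Satisfying assignments: (0,0), (0,1), (1,0), (1,1)
Count: 4 out of 4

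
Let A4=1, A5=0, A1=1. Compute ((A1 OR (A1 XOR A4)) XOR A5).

Substituting: ((1 OR (1 XOR 1)) XOR 0)
= 1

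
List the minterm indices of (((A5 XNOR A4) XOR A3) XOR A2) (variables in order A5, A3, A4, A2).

Σm(0, 3, 5, 6, 9, 10, 12, 15) = (NOT A5 AND NOT A3 AND NOT A4 AND NOT A2) OR (NOT A5 AND NOT A3 AND A4 AND A2) OR (NOT A5 AND A3 AND NOT A4 AND A2) OR (NOT A5 AND A3 AND A4 AND NOT A2) OR (A5 AND NOT A3 AND NOT A4 AND A2) OR (A5 AND NOT A3 AND A4 AND NOT A2) OR (A5 AND A3 AND NOT A4 AND NOT A2) OR (A5 AND A3 AND A4 AND A2)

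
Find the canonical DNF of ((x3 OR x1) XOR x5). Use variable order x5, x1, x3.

(NOT x5 AND NOT x1 AND x3) OR (NOT x5 AND x1 AND NOT x3) OR (NOT x5 AND x1 AND x3) OR (x5 AND NOT x1 AND NOT x3)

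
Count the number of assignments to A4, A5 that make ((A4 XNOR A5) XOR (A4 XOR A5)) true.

Satisfying assignments: (0,0), (0,1), (1,0), (1,1)
Count: 4 out of 4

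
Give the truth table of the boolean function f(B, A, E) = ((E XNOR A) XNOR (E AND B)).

B | A | E | Output
------------------
0 | 0 | 0 | 0
0 | 0 | 1 | 1
0 | 1 | 0 | 1
0 | 1 | 1 | 0
1 | 0 | 0 | 0
1 | 0 | 1 | 0
1 | 1 | 0 | 1
1 | 1 | 1 | 1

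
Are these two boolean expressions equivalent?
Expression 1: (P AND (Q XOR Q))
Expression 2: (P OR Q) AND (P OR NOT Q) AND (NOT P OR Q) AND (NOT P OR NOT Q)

Yes, they are equivalent — the two output columns agree on all 4 assignments:
P | Q | Expression 1 | Expression 2
-----------------------------------
0 | 0 | 0 | 0
0 | 1 | 0 | 0
1 | 0 | 0 | 0
1 | 1 | 0 | 0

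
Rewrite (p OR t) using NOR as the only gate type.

((p NOR t) NOR (p NOR t))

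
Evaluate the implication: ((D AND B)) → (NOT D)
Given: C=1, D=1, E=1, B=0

Antecedent ((D AND B)) = 0; consequent (NOT D) = 0.
0 → 0 = 1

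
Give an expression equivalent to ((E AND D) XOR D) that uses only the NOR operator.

((((((E NOR E) NOR (D NOR D)) NOR D) NOR (((E NOR E) NOR (D NOR D)) NOR D)) NOR ((((E NOR E) NOR (D NOR D)) NOR D) NOR (((E NOR E) NOR (D NOR D)) NOR D))) NOR ((((((E NOR E) NOR (D NOR D)) NOR ((E NOR E) NOR (D NOR D))) NOR (D NOR D)) NOR ((((E NOR E) NOR (D NOR D)) NOR ((E NOR E) NOR (D NOR D))) NOR (D NOR D))) NOR (((((E NOR E) NOR (D NOR D)) NOR ((E NOR E) NOR (D NOR D))) NOR (D NOR D)) NOR ((((E NOR E) NOR (D NOR D)) NOR ((E NOR E) NOR (D NOR D))) NOR (D NOR D)))))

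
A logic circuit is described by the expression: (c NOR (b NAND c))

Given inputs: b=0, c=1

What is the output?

Substituting: (1 NOR (0 NAND 1))
= 0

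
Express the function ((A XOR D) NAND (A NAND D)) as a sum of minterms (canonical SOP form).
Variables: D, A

Σm(0, 3) = (NOT D AND NOT A) OR (D AND A)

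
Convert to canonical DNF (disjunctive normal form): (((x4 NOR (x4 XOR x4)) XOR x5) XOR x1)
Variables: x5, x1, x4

(NOT x5 AND NOT x1 AND NOT x4) OR (NOT x5 AND x1 AND x4) OR (x5 AND NOT x1 AND x4) OR (x5 AND x1 AND NOT x4)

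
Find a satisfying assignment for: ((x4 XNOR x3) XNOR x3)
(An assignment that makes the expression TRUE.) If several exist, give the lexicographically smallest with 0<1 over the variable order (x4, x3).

x4=1, x3=0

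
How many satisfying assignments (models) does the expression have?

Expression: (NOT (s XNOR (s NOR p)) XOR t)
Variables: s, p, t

Satisfying assignments: (0,0,0), (0,1,1), (1,0,0), (1,1,0)
Count: 4 out of 8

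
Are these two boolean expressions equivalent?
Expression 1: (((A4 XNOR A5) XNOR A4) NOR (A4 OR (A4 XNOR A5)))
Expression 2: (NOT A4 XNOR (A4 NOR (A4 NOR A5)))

No. Counterexample: with A5=0, A4=1, Expression 1 = 0 but Expression 2 = 1.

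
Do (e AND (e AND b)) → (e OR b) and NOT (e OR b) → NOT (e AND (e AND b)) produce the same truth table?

Yes, Contrapositive is always equivalent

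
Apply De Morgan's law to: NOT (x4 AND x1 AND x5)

NOT x4 OR NOT x1 OR NOT x5
De Morgan's: NOT(AND of terms) = OR of negations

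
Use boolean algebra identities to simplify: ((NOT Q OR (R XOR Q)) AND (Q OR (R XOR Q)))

By distribution ((E OR v) AND (E OR NOT v) = E):
= (R XOR Q)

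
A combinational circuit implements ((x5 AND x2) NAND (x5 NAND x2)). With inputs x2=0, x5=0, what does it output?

Substituting: ((0 AND 0) NAND (0 NAND 0))
= 1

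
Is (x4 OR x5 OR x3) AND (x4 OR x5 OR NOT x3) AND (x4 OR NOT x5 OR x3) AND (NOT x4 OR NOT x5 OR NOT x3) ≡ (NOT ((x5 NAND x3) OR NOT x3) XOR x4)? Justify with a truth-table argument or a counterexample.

Yes, they are equivalent — the two output columns agree on all 8 assignments:
x4 | x5 | x3 | Expression 1 | Expression 2
------------------------------------------
0 | 0 | 0 | 0 | 0
0 | 0 | 1 | 0 | 0
0 | 1 | 0 | 0 | 0
0 | 1 | 1 | 1 | 1
1 | 0 | 0 | 1 | 1
1 | 0 | 1 | 1 | 1
1 | 1 | 0 | 1 | 1
1 | 1 | 1 | 0 | 0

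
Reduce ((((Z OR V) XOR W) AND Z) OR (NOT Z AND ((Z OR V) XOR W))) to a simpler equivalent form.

By distribution ((E AND v) OR (E AND NOT v) = E):
= ((Z OR V) XOR W)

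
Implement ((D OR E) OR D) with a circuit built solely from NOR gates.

((((D NOR E) NOR (D NOR E)) NOR D) NOR (((D NOR E) NOR (D NOR E)) NOR D))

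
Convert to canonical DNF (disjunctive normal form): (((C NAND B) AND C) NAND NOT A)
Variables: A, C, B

(NOT A AND NOT C AND NOT B) OR (NOT A AND NOT C AND B) OR (NOT A AND C AND B) OR (A AND NOT C AND NOT B) OR (A AND NOT C AND B) OR (A AND C AND NOT B) OR (A AND C AND B)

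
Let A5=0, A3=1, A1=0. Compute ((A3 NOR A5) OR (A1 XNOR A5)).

Substituting: ((1 NOR 0) OR (0 XNOR 0))
= 1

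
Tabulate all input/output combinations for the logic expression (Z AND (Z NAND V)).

Z | V | Output
--------------
0 | 0 | 0
0 | 1 | 0
1 | 0 | 1
1 | 1 | 0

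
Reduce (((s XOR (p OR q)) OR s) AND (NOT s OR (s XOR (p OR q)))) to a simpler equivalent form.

By distribution ((E OR v) AND (E OR NOT v) = E):
= (s XOR (p OR q))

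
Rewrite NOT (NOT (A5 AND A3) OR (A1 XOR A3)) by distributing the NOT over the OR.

(A5 AND A3) AND NOT (A1 XOR A3)
De Morgan's: NOT(OR of terms) = AND of negations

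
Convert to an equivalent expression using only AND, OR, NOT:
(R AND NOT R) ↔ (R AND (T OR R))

((R AND NOT R) AND (R AND (T OR R))) OR (NOT (R AND NOT R) AND NOT (R AND (T OR R)))
(Biconditional = both true or both false)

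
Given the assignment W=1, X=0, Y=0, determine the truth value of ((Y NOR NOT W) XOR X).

Substituting: ((0 NOR NOT 1) XOR 0)
= 1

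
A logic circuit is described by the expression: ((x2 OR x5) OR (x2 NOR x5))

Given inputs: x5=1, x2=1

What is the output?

Substituting: ((1 OR 1) OR (1 NOR 1))
= 1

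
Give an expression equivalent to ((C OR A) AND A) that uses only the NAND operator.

((((C NAND C) NAND (A NAND A)) NAND A) NAND (((C NAND C) NAND (A NAND A)) NAND A))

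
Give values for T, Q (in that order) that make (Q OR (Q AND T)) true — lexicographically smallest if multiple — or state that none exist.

T=0, Q=1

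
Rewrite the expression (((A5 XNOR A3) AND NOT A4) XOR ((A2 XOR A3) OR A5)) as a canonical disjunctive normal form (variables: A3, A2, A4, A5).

(NOT A3 AND NOT A2 AND NOT A4 AND NOT A5) OR (NOT A3 AND NOT A2 AND NOT A4 AND A5) OR (NOT A3 AND NOT A2 AND A4 AND A5) OR (NOT A3 AND A2 AND NOT A4 AND A5) OR (NOT A3 AND A2 AND A4 AND NOT A5) OR (NOT A3 AND A2 AND A4 AND A5) OR (A3 AND NOT A2 AND NOT A4 AND NOT A5) OR (A3 AND NOT A2 AND A4 AND NOT A5) OR (A3 AND NOT A2 AND A4 AND A5) OR (A3 AND A2 AND A4 AND A5)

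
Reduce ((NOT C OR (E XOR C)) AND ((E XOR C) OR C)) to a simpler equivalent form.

By distribution ((E OR v) AND (E OR NOT v) = E):
= (E XOR C)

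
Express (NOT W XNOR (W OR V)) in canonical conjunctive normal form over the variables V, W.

(V OR W) AND (V OR NOT W) AND (NOT V OR NOT W)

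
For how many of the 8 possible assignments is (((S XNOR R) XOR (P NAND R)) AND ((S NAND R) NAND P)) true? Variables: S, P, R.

Satisfying assignments: (0,0,1), (1,0,0), (1,1,1)
Count: 3 out of 8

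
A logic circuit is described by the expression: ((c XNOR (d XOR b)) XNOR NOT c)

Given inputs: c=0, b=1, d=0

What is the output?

Substituting: ((0 XNOR (0 XOR 1)) XNOR NOT 0)
= 0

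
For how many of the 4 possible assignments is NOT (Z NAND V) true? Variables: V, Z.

Satisfying assignments: (1,1)
Count: 1 out of 4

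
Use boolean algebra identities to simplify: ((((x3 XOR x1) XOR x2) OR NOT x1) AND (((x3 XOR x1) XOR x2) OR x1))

By distribution ((E OR v) AND (E OR NOT v) = E):
= ((x3 XOR x1) XOR x2)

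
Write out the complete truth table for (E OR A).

A | E | Output
--------------
0 | 0 | 0
0 | 1 | 1
1 | 0 | 1
1 | 1 | 1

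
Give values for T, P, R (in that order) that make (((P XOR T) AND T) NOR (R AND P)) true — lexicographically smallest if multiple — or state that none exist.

T=0, P=0, R=0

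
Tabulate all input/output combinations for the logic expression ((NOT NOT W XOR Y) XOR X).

W | Y | X | Output
------------------
0 | 0 | 0 | 0
0 | 0 | 1 | 1
0 | 1 | 0 | 1
0 | 1 | 1 | 0
1 | 0 | 0 | 1
1 | 0 | 1 | 0
1 | 1 | 0 | 0
1 | 1 | 1 | 1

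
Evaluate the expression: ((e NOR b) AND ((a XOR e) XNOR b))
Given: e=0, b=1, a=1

Substituting: ((0 NOR 1) AND ((1 XOR 0) XNOR 1))
= 0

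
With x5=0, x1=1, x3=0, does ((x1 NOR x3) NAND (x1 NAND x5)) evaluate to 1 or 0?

Substituting: ((1 NOR 0) NAND (1 NAND 0))
= 1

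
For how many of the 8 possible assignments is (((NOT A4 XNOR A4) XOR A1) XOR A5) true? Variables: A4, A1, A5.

Satisfying assignments: (0,0,1), (0,1,0), (1,0,1), (1,1,0)
Count: 4 out of 8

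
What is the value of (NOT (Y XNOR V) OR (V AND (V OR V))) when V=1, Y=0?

Substituting: (NOT (0 XNOR 1) OR (1 AND (1 OR 1)))
= 1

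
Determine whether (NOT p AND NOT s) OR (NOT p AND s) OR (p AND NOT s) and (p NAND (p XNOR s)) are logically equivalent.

Yes, they are equivalent — the two output columns agree on all 4 assignments:
p | s | Expression 1 | Expression 2
-----------------------------------
0 | 0 | 1 | 1
0 | 1 | 1 | 1
1 | 0 | 1 | 1
1 | 1 | 0 | 0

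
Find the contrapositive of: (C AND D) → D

Contrapositive: NOT D → NOT (C AND D)
Note: A statement and its contrapositive are logically equivalent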